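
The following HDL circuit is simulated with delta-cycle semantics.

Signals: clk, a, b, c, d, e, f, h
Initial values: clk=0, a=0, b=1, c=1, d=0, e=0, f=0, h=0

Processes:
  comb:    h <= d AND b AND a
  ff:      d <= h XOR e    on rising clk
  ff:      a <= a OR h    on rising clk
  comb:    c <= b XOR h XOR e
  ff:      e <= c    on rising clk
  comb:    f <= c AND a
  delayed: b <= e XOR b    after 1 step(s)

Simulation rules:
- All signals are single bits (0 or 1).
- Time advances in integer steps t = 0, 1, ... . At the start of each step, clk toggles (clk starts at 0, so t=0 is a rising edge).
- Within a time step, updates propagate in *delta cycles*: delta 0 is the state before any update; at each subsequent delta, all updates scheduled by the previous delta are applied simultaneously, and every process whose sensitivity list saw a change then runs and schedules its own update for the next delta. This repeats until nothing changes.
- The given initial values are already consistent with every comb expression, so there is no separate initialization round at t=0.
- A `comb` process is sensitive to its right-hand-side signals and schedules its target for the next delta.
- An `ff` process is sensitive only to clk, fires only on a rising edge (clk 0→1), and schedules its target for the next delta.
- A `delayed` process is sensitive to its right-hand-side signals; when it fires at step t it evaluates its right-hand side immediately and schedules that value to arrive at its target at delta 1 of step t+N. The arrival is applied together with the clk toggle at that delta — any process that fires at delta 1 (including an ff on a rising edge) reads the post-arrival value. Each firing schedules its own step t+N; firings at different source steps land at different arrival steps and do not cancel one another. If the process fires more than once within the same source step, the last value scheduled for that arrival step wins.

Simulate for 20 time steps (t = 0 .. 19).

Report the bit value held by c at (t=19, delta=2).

1

t=0 Δ0: c=1 clk=0 d=0 h=0 a=0 e=0 b=1 f=0
  Δ1: clk:0→1
  Δ2: e:0→1
  Δ3: c:1→0
  (3Δ to stable)
t=1 Δ0: c=0 clk=1 d=0 h=0 a=0 e=1 b=1 f=0
  Δ1: clk:1→0, b:1→0
  Δ2: c:0→1
  (2Δ to stable)
t=2 Δ0: c=1 clk=0 d=0 h=0 a=0 e=1 b=0 f=0
  Δ1: clk:0→1, b:0→1
  Δ2: c:1→0, d:0→1
  (2Δ to stable)
t=3 Δ0: c=0 clk=1 d=1 h=0 a=0 e=1 b=1 f=0
  Δ1: clk:1→0, b:1→0
  Δ2: c:0→1
  (2Δ to stable)
t=4 Δ0: c=1 clk=0 d=1 h=0 a=0 e=1 b=0 f=0
  Δ1: clk:0→1, b:0→1
  Δ2: c:1→0
  (2Δ to stable)
t=5 Δ0: c=0 clk=1 d=1 h=0 a=0 e=1 b=1 f=0
  Δ1: clk:1→0, b:1→0
  Δ2: c:0→1
  (2Δ to stable)
t=6 Δ0: c=1 clk=0 d=1 h=0 a=0 e=1 b=0 f=0
  Δ1: clk:0→1, b:0→1
  Δ2: c:1→0
  (2Δ to stable)
t=7 Δ0: c=0 clk=1 d=1 h=0 a=0 e=1 b=1 f=0
  Δ1: clk:1→0, b:1→0
  Δ2: c:0→1
  (2Δ to stable)
t=8 Δ0: c=1 clk=0 d=1 h=0 a=0 e=1 b=0 f=0
  Δ1: clk:0→1, b:0→1
  Δ2: c:1→0
  (2Δ to stable)
t=9 Δ0: c=0 clk=1 d=1 h=0 a=0 e=1 b=1 f=0
  Δ1: clk:1→0, b:1→0
  Δ2: c:0→1
  (2Δ to stable)
t=10 Δ0: c=1 clk=0 d=1 h=0 a=0 e=1 b=0 f=0
  Δ1: clk:0→1, b:0→1
  Δ2: c:1→0
  (2Δ to stable)
t=11 Δ0: c=0 clk=1 d=1 h=0 a=0 e=1 b=1 f=0
  Δ1: clk:1→0, b:1→0
  Δ2: c:0→1
  (2Δ to stable)
t=12 Δ0: c=1 clk=0 d=1 h=0 a=0 e=1 b=0 f=0
  Δ1: clk:0→1, b:0→1
  Δ2: c:1→0
  (2Δ to stable)
t=13 Δ0: c=0 clk=1 d=1 h=0 a=0 e=1 b=1 f=0
  Δ1: clk:1→0, b:1→0
  Δ2: c:0→1
  (2Δ to stable)
t=14 Δ0: c=1 clk=0 d=1 h=0 a=0 e=1 b=0 f=0
  Δ1: clk:0→1, b:0→1
  Δ2: c:1→0
  (2Δ to stable)
t=15 Δ0: c=0 clk=1 d=1 h=0 a=0 e=1 b=1 f=0
  Δ1: clk:1→0, b:1→0
  Δ2: c:0→1
  (2Δ to stable)
t=16 Δ0: c=1 clk=0 d=1 h=0 a=0 e=1 b=0 f=0
  Δ1: clk:0→1, b:0→1
  Δ2: c:1→0
  (2Δ to stable)
t=17 Δ0: c=0 clk=1 d=1 h=0 a=0 e=1 b=1 f=0
  Δ1: clk:1→0, b:1→0
  Δ2: c:0→1
  (2Δ to stable)
t=18 Δ0: c=1 clk=0 d=1 h=0 a=0 e=1 b=0 f=0
  Δ1: clk:0→1, b:0→1
  Δ2: c:1→0
  (2Δ to stable)
t=19 Δ0: c=0 clk=1 d=1 h=0 a=0 e=1 b=1 f=0
  Δ1: clk:1→0, b:1→0
  Δ2: c:0→1
  (2Δ to stable)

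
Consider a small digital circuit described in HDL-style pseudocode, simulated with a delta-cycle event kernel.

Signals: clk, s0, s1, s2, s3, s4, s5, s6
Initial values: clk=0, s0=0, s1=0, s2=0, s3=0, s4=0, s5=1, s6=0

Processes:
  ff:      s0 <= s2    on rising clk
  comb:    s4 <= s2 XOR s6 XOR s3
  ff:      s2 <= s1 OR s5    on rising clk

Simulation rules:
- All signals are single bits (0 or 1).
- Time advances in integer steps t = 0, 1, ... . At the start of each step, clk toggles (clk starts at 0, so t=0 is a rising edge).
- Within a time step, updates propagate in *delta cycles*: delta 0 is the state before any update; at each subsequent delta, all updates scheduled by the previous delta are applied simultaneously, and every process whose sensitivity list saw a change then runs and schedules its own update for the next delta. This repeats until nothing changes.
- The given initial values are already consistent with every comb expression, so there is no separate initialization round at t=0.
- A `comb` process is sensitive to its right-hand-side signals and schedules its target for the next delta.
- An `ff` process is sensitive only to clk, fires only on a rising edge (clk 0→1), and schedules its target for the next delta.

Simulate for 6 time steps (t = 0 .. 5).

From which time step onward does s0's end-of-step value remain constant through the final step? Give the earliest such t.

2

[bits: clk,s6,s4,s2,s3,s0,s5,s1]
t=0: Δ0=00000010 Δ1=10000010 Δ2=10010010 Δ3=10110010 | 3Δ
t=1: Δ0=10110010 Δ1=00110010 | 1Δ
t=2: Δ0=00110010 Δ1=10110010 Δ2=10110110 | 2Δ
t=3: Δ0=10110110 Δ1=00110110 | 1Δ
t=4: Δ0=00110110 Δ1=10110110 | 1Δ
t=5: Δ0=10110110 Δ1=00110110 | 1Δ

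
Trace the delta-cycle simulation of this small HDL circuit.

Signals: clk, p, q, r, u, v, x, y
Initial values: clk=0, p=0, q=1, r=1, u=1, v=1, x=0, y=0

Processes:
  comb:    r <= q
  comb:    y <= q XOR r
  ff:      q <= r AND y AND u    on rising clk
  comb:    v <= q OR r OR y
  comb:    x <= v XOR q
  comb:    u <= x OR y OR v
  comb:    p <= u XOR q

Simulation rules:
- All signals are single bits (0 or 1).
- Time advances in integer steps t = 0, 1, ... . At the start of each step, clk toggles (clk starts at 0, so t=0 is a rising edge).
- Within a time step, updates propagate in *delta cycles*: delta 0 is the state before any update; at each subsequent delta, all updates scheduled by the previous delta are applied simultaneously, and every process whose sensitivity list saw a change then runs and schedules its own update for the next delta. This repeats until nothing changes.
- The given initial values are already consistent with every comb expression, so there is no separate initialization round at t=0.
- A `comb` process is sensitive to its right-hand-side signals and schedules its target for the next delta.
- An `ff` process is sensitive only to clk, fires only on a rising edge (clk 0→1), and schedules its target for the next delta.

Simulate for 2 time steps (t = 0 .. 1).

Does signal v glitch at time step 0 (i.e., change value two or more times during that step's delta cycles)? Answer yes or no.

no

t=0 Δ0: y=0 clk=0 v=1 p=0 u=1 x=0 r=1 q=1
  Δ1: clk:0→1
  Δ2: q:1→0
  Δ3: y:0→1, p:0→1, x:0→1, r:1→0
  Δ4: y:1→0
  Δ5: v:1→0
  Δ6: x:1→0
  Δ7: u:1→0
  Δ8: p:1→0
  (8Δ to stable)
t=1 Δ0: y=0 clk=1 v=0 p=0 u=0 x=0 r=0 q=0
  Δ1: clk:1→0
  (1Δ to stable)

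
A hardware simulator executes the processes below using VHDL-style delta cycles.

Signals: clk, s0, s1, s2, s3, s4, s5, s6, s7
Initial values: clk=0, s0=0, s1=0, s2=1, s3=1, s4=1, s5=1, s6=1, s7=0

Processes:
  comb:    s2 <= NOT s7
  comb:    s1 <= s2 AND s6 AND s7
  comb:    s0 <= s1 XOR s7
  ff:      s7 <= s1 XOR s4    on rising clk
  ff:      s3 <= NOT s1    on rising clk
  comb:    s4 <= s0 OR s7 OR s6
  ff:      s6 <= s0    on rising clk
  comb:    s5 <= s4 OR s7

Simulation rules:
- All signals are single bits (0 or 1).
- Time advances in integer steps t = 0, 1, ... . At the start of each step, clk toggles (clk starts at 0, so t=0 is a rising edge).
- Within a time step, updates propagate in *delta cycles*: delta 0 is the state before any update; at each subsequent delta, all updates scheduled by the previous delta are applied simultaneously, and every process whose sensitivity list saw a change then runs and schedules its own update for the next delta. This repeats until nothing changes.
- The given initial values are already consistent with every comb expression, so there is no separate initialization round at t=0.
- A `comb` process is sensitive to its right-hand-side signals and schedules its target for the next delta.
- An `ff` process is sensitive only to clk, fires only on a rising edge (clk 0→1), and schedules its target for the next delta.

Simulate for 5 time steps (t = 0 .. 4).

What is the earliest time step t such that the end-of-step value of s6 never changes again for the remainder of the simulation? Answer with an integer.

2

t=0 Δ0: s4=1 s0=0 clk=0 s2=1 s6=1 s7=0 s3=1 s5=1 s1=0
  Δ1: clk:0→1
  Δ2: s6:1→0, s7:0→1
  Δ3: s0:0→1, s2:1→0
  (3Δ to stable)
t=1 Δ0: s4=1 s0=1 clk=1 s2=0 s6=0 s7=1 s3=1 s5=1 s1=0
  Δ1: clk:1→0
  (1Δ to stable)
t=2 Δ0: s4=1 s0=1 clk=0 s2=0 s6=0 s7=1 s3=1 s5=1 s1=0
  Δ1: clk:0→1
  Δ2: s6:0→1
  (2Δ to stable)
t=3 Δ0: s4=1 s0=1 clk=1 s2=0 s6=1 s7=1 s3=1 s5=1 s1=0
  Δ1: clk:1→0
  (1Δ to stable)
t=4 Δ0: s4=1 s0=1 clk=0 s2=0 s6=1 s7=1 s3=1 s5=1 s1=0
  Δ1: clk:0→1
  (1Δ to stable)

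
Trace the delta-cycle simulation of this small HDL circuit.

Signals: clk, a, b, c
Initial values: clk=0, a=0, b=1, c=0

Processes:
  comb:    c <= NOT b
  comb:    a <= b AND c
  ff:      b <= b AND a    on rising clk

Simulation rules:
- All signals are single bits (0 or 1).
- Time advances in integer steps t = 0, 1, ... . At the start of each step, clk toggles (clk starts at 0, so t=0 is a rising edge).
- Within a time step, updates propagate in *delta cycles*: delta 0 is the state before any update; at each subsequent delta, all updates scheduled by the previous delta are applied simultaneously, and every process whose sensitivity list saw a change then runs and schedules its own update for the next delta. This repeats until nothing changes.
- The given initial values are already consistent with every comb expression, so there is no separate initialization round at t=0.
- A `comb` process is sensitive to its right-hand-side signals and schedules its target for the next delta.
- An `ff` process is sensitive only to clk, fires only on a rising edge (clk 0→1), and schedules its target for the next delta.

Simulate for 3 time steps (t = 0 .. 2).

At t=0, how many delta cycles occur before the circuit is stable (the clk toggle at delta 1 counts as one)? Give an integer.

3

t0.Δ0 a=0 c=0 b=1 clk=0
t0.Δ1 a=0 c=0 b=1 clk=1
t0.Δ2 a=0 c=0 b=0 clk=1
t0.Δ3 a=0 c=1 b=0 clk=1
t1.Δ0 a=0 c=1 b=0 clk=1
t1.Δ1 a=0 c=1 b=0 clk=0
t2.Δ0 a=0 c=1 b=0 clk=0
t2.Δ1 a=0 c=1 b=0 clk=1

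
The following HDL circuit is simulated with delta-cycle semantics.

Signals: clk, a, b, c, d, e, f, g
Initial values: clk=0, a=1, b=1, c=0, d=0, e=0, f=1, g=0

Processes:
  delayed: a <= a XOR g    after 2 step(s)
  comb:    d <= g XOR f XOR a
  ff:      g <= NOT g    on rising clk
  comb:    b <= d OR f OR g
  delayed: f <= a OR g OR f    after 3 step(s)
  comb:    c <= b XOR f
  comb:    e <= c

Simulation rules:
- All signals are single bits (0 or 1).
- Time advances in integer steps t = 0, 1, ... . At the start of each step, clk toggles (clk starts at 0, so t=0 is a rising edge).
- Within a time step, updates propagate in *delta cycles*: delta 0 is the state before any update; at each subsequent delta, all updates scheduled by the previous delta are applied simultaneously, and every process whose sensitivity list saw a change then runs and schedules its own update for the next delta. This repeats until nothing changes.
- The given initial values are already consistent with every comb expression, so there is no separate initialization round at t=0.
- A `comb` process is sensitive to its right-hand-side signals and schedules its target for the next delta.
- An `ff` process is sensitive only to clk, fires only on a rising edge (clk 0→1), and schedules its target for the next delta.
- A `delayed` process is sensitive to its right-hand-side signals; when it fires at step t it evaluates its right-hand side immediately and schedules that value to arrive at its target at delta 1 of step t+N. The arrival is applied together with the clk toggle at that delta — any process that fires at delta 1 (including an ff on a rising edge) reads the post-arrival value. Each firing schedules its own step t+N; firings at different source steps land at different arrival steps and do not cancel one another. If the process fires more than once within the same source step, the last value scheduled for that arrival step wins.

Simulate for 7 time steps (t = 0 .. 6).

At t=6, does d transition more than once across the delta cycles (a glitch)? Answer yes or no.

yes

t=0 Δ0: b=1 clk=0 f=1 d=0 a=1 c=0 e=0 g=0
  Δ1: clk:0→1
  Δ2: g:0→1
  Δ3: d:0→1
  (3Δ to stable)
t=1 Δ0: b=1 clk=1 f=1 d=1 a=1 c=0 e=0 g=1
  Δ1: clk:1→0
  (1Δ to stable)
t=2 Δ0: b=1 clk=0 f=1 d=1 a=1 c=0 e=0 g=1
  Δ1: clk:0→1, a:1→0
  Δ2: d:1→0, g:1→0
  Δ3: d:0→1
  (3Δ to stable)
t=3 Δ0: b=1 clk=1 f=1 d=1 a=0 c=0 e=0 g=0
  Δ1: clk:1→0
  (1Δ to stable)
t=4 Δ0: b=1 clk=0 f=1 d=1 a=0 c=0 e=0 g=0
  Δ1: clk:0→1
  Δ2: g:0→1
  Δ3: d:1→0
  (3Δ to stable)
t=5 Δ0: b=1 clk=1 f=1 d=0 a=0 c=0 e=0 g=1
  Δ1: clk:1→0
  (1Δ to stable)
t=6 Δ0: b=1 clk=0 f=1 d=0 a=0 c=0 e=0 g=1
  Δ1: clk:0→1, a:0→1
  Δ2: d:0→1, g:1→0
  Δ3: d:1→0
  (3Δ to stable)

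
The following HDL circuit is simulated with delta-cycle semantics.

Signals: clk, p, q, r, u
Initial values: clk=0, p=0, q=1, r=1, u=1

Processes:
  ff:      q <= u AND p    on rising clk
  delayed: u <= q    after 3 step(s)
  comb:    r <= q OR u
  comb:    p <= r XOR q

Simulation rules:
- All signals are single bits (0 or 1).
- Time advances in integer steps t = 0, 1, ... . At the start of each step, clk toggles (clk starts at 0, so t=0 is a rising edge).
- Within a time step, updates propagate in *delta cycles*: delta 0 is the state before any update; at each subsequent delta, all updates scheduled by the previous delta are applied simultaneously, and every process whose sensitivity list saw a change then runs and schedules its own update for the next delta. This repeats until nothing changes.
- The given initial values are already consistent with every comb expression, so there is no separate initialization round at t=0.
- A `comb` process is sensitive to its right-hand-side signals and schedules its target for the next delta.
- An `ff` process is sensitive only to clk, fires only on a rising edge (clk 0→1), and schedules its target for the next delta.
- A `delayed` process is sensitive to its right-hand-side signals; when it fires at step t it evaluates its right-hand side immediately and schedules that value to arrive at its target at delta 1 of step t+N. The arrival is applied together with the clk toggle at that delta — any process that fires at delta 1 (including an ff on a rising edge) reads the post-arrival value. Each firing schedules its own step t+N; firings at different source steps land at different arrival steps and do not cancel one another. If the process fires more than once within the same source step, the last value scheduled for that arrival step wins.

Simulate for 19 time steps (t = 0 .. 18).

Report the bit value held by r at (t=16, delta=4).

0

t0.Δ0 clk=0 r=1 q=1 p=0 u=1
t0.Δ1 clk=1 r=1 q=1 p=0 u=1
t0.Δ2 clk=1 r=1 q=0 p=0 u=1
t0.Δ3 clk=1 r=1 q=0 p=1 u=1
t1.Δ0 clk=1 r=1 q=0 p=1 u=1
t1.Δ1 clk=0 r=1 q=0 p=1 u=1
t2.Δ0 clk=0 r=1 q=0 p=1 u=1
t2.Δ1 clk=1 r=1 q=0 p=1 u=1
t2.Δ2 clk=1 r=1 q=1 p=1 u=1
t2.Δ3 clk=1 r=1 q=1 p=0 u=1
t3.Δ0 clk=1 r=1 q=1 p=0 u=1
t3.Δ1 clk=0 r=1 q=1 p=0 u=0
t4.Δ0 clk=0 r=1 q=1 p=0 u=0
t4.Δ1 clk=1 r=1 q=1 p=0 u=0
t4.Δ2 clk=1 r=1 q=0 p=0 u=0
t4.Δ3 clk=1 r=0 q=0 p=1 u=0
t4.Δ4 clk=1 r=0 q=0 p=0 u=0
t5.Δ0 clk=1 r=0 q=0 p=0 u=0
t5.Δ1 clk=0 r=0 q=0 p=0 u=1
t5.Δ2 clk=0 r=1 q=0 p=0 u=1
t5.Δ3 clk=0 r=1 q=0 p=1 u=1
t6.Δ0 clk=0 r=1 q=0 p=1 u=1
t6.Δ1 clk=1 r=1 q=0 p=1 u=1
t6.Δ2 clk=1 r=1 q=1 p=1 u=1
t6.Δ3 clk=1 r=1 q=1 p=0 u=1
t7.Δ0 clk=1 r=1 q=1 p=0 u=1
t7.Δ1 clk=0 r=1 q=1 p=0 u=0
t8.Δ0 clk=0 r=1 q=1 p=0 u=0
t8.Δ1 clk=1 r=1 q=1 p=0 u=0
t8.Δ2 clk=1 r=1 q=0 p=0 u=0
t8.Δ3 clk=1 r=0 q=0 p=1 u=0
t8.Δ4 clk=1 r=0 q=0 p=0 u=0
t9.Δ0 clk=1 r=0 q=0 p=0 u=0
t9.Δ1 clk=0 r=0 q=0 p=0 u=1
t9.Δ2 clk=0 r=1 q=0 p=0 u=1
t9.Δ3 clk=0 r=1 q=0 p=1 u=1
t10.Δ0 clk=0 r=1 q=0 p=1 u=1
t10.Δ1 clk=1 r=1 q=0 p=1 u=1
t10.Δ2 clk=1 r=1 q=1 p=1 u=1
t10.Δ3 clk=1 r=1 q=1 p=0 u=1
t11.Δ0 clk=1 r=1 q=1 p=0 u=1
t11.Δ1 clk=0 r=1 q=1 p=0 u=0
t12.Δ0 clk=0 r=1 q=1 p=0 u=0
t12.Δ1 clk=1 r=1 q=1 p=0 u=0
t12.Δ2 clk=1 r=1 q=0 p=0 u=0
t12.Δ3 clk=1 r=0 q=0 p=1 u=0
t12.Δ4 clk=1 r=0 q=0 p=0 u=0
t13.Δ0 clk=1 r=0 q=0 p=0 u=0
t13.Δ1 clk=0 r=0 q=0 p=0 u=1
t13.Δ2 clk=0 r=1 q=0 p=0 u=1
t13.Δ3 clk=0 r=1 q=0 p=1 u=1
t14.Δ0 clk=0 r=1 q=0 p=1 u=1
t14.Δ1 clk=1 r=1 q=0 p=1 u=1
t14.Δ2 clk=1 r=1 q=1 p=1 u=1
t14.Δ3 clk=1 r=1 q=1 p=0 u=1
t15.Δ0 clk=1 r=1 q=1 p=0 u=1
t15.Δ1 clk=0 r=1 q=1 p=0 u=0
t16.Δ0 clk=0 r=1 q=1 p=0 u=0
t16.Δ1 clk=1 r=1 q=1 p=0 u=0
t16.Δ2 clk=1 r=1 q=0 p=0 u=0
t16.Δ3 clk=1 r=0 q=0 p=1 u=0
t16.Δ4 clk=1 r=0 q=0 p=0 u=0
t17.Δ0 clk=1 r=0 q=0 p=0 u=0
t17.Δ1 clk=0 r=0 q=0 p=0 u=1
t17.Δ2 clk=0 r=1 q=0 p=0 u=1
t17.Δ3 clk=0 r=1 q=0 p=1 u=1
t18.Δ0 clk=0 r=1 q=0 p=1 u=1
t18.Δ1 clk=1 r=1 q=0 p=1 u=1
t18.Δ2 clk=1 r=1 q=1 p=1 u=1
t18.Δ3 clk=1 r=1 q=1 p=0 u=1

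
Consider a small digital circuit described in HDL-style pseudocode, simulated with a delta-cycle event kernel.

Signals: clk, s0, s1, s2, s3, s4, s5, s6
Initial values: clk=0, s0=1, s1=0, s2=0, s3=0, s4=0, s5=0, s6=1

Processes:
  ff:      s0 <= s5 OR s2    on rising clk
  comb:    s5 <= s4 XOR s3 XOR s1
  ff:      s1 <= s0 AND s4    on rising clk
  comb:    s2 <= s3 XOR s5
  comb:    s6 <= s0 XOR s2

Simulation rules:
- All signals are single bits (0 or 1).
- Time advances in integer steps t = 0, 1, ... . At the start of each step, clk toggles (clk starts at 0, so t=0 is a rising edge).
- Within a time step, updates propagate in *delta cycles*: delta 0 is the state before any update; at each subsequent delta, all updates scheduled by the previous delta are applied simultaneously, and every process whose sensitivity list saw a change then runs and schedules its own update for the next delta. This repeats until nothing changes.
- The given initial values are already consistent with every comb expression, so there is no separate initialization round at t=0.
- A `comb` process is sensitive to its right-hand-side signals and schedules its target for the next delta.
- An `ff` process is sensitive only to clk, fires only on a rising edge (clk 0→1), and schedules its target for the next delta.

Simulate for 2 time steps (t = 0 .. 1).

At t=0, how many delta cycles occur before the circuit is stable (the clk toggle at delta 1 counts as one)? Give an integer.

[bits: s1,s4,clk,s0,s2,s3,s6,s5]
t=0: Δ0=00010010 Δ1=00110010 Δ2=00100010 Δ3=00100000 | 3Δ
t=1: Δ0=00100000 Δ1=00000000 | 1Δ

3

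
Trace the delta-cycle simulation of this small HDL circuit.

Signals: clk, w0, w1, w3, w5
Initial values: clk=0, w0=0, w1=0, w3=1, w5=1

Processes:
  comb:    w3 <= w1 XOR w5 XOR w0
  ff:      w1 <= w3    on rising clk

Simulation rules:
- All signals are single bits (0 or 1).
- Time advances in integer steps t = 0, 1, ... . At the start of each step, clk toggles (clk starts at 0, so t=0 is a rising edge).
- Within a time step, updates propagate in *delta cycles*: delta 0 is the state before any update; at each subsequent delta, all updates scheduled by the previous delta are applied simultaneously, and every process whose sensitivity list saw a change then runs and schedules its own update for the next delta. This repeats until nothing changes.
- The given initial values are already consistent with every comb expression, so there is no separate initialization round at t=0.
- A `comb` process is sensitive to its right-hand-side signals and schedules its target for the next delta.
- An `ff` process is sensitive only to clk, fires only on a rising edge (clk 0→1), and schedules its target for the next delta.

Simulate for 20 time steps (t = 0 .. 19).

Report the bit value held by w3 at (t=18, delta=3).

[bits: w1,w0,w5,clk,w3]
t=0: Δ0=00101 Δ1=00111 Δ2=10111 Δ3=10110 | 3Δ
t=1: Δ0=10110 Δ1=10100 | 1Δ
t=2: Δ0=10100 Δ1=10110 Δ2=00110 Δ3=00111 | 3Δ
t=3: Δ0=00111 Δ1=00101 | 1Δ
t=4: Δ0=00101 Δ1=00111 Δ2=10111 Δ3=10110 | 3Δ
t=5: Δ0=10110 Δ1=10100 | 1Δ
t=6: Δ0=10100 Δ1=10110 Δ2=00110 Δ3=00111 | 3Δ
t=7: Δ0=00111 Δ1=00101 | 1Δ
t=8: Δ0=00101 Δ1=00111 Δ2=10111 Δ3=10110 | 3Δ
t=9: Δ0=10110 Δ1=10100 | 1Δ
t=10: Δ0=10100 Δ1=10110 Δ2=00110 Δ3=00111 | 3Δ
t=11: Δ0=00111 Δ1=00101 | 1Δ
t=12: Δ0=00101 Δ1=00111 Δ2=10111 Δ3=10110 | 3Δ
t=13: Δ0=10110 Δ1=10100 | 1Δ
t=14: Δ0=10100 Δ1=10110 Δ2=00110 Δ3=00111 | 3Δ
t=15: Δ0=00111 Δ1=00101 | 1Δ
t=16: Δ0=00101 Δ1=00111 Δ2=10111 Δ3=10110 | 3Δ
t=17: Δ0=10110 Δ1=10100 | 1Δ
t=18: Δ0=10100 Δ1=10110 Δ2=00110 Δ3=00111 | 3Δ
t=19: Δ0=00111 Δ1=00101 | 1Δ

1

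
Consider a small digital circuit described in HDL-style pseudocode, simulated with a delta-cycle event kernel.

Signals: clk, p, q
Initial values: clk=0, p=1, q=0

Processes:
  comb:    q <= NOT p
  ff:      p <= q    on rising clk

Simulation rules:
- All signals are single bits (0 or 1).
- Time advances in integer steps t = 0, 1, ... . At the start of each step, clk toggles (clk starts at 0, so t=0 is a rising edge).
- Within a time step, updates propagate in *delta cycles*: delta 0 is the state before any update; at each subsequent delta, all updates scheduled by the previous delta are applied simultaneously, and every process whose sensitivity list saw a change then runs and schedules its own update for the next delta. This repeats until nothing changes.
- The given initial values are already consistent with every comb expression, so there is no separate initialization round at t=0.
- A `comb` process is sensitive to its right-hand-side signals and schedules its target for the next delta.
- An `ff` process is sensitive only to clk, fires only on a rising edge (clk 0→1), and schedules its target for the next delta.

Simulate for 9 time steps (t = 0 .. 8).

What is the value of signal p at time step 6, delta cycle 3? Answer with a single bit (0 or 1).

1

t=0 Δ0: clk=0 p=1 q=0
  Δ1: clk:0→1
  Δ2: p:1→0
  Δ3: q:0→1
  (3Δ to stable)
t=1 Δ0: clk=1 p=0 q=1
  Δ1: clk:1→0
  (1Δ to stable)
t=2 Δ0: clk=0 p=0 q=1
  Δ1: clk:0→1
  Δ2: p:0→1
  Δ3: q:1→0
  (3Δ to stable)
t=3 Δ0: clk=1 p=1 q=0
  Δ1: clk:1→0
  (1Δ to stable)
t=4 Δ0: clk=0 p=1 q=0
  Δ1: clk:0→1
  Δ2: p:1→0
  Δ3: q:0→1
  (3Δ to stable)
t=5 Δ0: clk=1 p=0 q=1
  Δ1: clk:1→0
  (1Δ to stable)
t=6 Δ0: clk=0 p=0 q=1
  Δ1: clk:0→1
  Δ2: p:0→1
  Δ3: q:1→0
  (3Δ to stable)
t=7 Δ0: clk=1 p=1 q=0
  Δ1: clk:1→0
  (1Δ to stable)
t=8 Δ0: clk=0 p=1 q=0
  Δ1: clk:0→1
  Δ2: p:1→0
  Δ3: q:0→1
  (3Δ to stable)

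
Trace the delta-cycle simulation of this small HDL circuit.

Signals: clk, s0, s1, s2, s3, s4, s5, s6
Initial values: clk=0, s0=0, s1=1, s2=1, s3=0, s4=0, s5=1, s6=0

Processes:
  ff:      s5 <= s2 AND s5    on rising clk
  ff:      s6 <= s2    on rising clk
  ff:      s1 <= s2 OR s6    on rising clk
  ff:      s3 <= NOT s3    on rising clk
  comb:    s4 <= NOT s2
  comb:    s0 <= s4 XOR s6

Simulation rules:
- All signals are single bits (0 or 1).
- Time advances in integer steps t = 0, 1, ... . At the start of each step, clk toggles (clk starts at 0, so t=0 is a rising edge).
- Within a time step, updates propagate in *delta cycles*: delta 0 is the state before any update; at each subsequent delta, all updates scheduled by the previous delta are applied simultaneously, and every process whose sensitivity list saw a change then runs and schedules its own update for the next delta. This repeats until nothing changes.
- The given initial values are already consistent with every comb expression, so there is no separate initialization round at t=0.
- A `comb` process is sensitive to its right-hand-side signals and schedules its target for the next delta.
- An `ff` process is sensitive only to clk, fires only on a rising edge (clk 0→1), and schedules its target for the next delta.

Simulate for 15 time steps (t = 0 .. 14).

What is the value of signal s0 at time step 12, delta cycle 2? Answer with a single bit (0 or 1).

1

t0.Δ0 s4=0 s5=1 s1=1 clk=0 s0=0 s3=0 s6=0 s2=1
t0.Δ1 s4=0 s5=1 s1=1 clk=1 s0=0 s3=0 s6=0 s2=1
t0.Δ2 s4=0 s5=1 s1=1 clk=1 s0=0 s3=1 s6=1 s2=1
t0.Δ3 s4=0 s5=1 s1=1 clk=1 s0=1 s3=1 s6=1 s2=1
t1.Δ0 s4=0 s5=1 s1=1 clk=1 s0=1 s3=1 s6=1 s2=1
t1.Δ1 s4=0 s5=1 s1=1 clk=0 s0=1 s3=1 s6=1 s2=1
t2.Δ0 s4=0 s5=1 s1=1 clk=0 s0=1 s3=1 s6=1 s2=1
t2.Δ1 s4=0 s5=1 s1=1 clk=1 s0=1 s3=1 s6=1 s2=1
t2.Δ2 s4=0 s5=1 s1=1 clk=1 s0=1 s3=0 s6=1 s2=1
t3.Δ0 s4=0 s5=1 s1=1 clk=1 s0=1 s3=0 s6=1 s2=1
t3.Δ1 s4=0 s5=1 s1=1 clk=0 s0=1 s3=0 s6=1 s2=1
t4.Δ0 s4=0 s5=1 s1=1 clk=0 s0=1 s3=0 s6=1 s2=1
t4.Δ1 s4=0 s5=1 s1=1 clk=1 s0=1 s3=0 s6=1 s2=1
t4.Δ2 s4=0 s5=1 s1=1 clk=1 s0=1 s3=1 s6=1 s2=1
t5.Δ0 s4=0 s5=1 s1=1 clk=1 s0=1 s3=1 s6=1 s2=1
t5.Δ1 s4=0 s5=1 s1=1 clk=0 s0=1 s3=1 s6=1 s2=1
t6.Δ0 s4=0 s5=1 s1=1 clk=0 s0=1 s3=1 s6=1 s2=1
t6.Δ1 s4=0 s5=1 s1=1 clk=1 s0=1 s3=1 s6=1 s2=1
t6.Δ2 s4=0 s5=1 s1=1 clk=1 s0=1 s3=0 s6=1 s2=1
t7.Δ0 s4=0 s5=1 s1=1 clk=1 s0=1 s3=0 s6=1 s2=1
t7.Δ1 s4=0 s5=1 s1=1 clk=0 s0=1 s3=0 s6=1 s2=1
t8.Δ0 s4=0 s5=1 s1=1 clk=0 s0=1 s3=0 s6=1 s2=1
t8.Δ1 s4=0 s5=1 s1=1 clk=1 s0=1 s3=0 s6=1 s2=1
t8.Δ2 s4=0 s5=1 s1=1 clk=1 s0=1 s3=1 s6=1 s2=1
t9.Δ0 s4=0 s5=1 s1=1 clk=1 s0=1 s3=1 s6=1 s2=1
t9.Δ1 s4=0 s5=1 s1=1 clk=0 s0=1 s3=1 s6=1 s2=1
t10.Δ0 s4=0 s5=1 s1=1 clk=0 s0=1 s3=1 s6=1 s2=1
t10.Δ1 s4=0 s5=1 s1=1 clk=1 s0=1 s3=1 s6=1 s2=1
t10.Δ2 s4=0 s5=1 s1=1 clk=1 s0=1 s3=0 s6=1 s2=1
t11.Δ0 s4=0 s5=1 s1=1 clk=1 s0=1 s3=0 s6=1 s2=1
t11.Δ1 s4=0 s5=1 s1=1 clk=0 s0=1 s3=0 s6=1 s2=1
t12.Δ0 s4=0 s5=1 s1=1 clk=0 s0=1 s3=0 s6=1 s2=1
t12.Δ1 s4=0 s5=1 s1=1 clk=1 s0=1 s3=0 s6=1 s2=1
t12.Δ2 s4=0 s5=1 s1=1 clk=1 s0=1 s3=1 s6=1 s2=1
t13.Δ0 s4=0 s5=1 s1=1 clk=1 s0=1 s3=1 s6=1 s2=1
t13.Δ1 s4=0 s5=1 s1=1 clk=0 s0=1 s3=1 s6=1 s2=1
t14.Δ0 s4=0 s5=1 s1=1 clk=0 s0=1 s3=1 s6=1 s2=1
t14.Δ1 s4=0 s5=1 s1=1 clk=1 s0=1 s3=1 s6=1 s2=1
t14.Δ2 s4=0 s5=1 s1=1 clk=1 s0=1 s3=0 s6=1 s2=1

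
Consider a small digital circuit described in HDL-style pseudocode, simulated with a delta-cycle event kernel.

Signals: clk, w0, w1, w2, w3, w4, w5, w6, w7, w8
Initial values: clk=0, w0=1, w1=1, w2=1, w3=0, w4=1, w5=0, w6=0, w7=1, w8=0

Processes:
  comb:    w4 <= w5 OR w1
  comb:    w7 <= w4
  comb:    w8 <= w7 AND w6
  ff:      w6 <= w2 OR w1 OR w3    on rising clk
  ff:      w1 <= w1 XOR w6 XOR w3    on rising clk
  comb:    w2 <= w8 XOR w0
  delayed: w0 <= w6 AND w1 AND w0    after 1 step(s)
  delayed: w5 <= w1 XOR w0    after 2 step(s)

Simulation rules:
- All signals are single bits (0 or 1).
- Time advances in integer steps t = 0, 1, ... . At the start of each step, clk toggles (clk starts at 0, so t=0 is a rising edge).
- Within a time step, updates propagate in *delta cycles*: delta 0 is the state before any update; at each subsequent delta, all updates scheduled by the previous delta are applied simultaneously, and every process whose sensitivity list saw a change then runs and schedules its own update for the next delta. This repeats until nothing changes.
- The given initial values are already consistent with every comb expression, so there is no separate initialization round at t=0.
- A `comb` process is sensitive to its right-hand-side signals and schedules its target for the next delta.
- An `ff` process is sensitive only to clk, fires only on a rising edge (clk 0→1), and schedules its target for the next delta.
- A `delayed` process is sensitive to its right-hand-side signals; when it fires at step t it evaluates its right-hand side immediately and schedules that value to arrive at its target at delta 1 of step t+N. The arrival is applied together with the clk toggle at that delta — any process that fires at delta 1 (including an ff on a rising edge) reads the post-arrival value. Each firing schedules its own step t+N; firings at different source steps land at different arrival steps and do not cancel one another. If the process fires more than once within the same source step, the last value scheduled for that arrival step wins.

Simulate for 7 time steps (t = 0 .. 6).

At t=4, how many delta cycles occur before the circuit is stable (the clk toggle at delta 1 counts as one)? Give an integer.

t=0 Δ0: w7=1 clk=0 w1=1 w4=1 w5=0 w8=0 w2=1 w3=0 w0=1 w6=0
  Δ1: clk:0→1
  Δ2: w6:0→1
  Δ3: w8:0→1
  Δ4: w2:1→0
  (4Δ to stable)
t=1 Δ0: w7=1 clk=1 w1=1 w4=1 w5=0 w8=1 w2=0 w3=0 w0=1 w6=1
  Δ1: clk:1→0
  (1Δ to stable)
t=2 Δ0: w7=1 clk=0 w1=1 w4=1 w5=0 w8=1 w2=0 w3=0 w0=1 w6=1
  Δ1: clk:0→1
  Δ2: w1:1→0
  Δ3: w4:1→0
  Δ4: w7:1→0
  Δ5: w8:1→0
  Δ6: w2:0→1
  (6Δ to stable)
t=3 Δ0: w7=0 clk=1 w1=0 w4=0 w5=0 w8=0 w2=1 w3=0 w0=1 w6=1
  Δ1: clk:1→0, w0:1→0
  Δ2: w2:1→0
  (2Δ to stable)
t=4 Δ0: w7=0 clk=0 w1=0 w4=0 w5=0 w8=0 w2=0 w3=0 w0=0 w6=1
  Δ1: clk:0→1, w5:0→1
  Δ2: w1:0→1, w4:0→1, w6:1→0
  Δ3: w7:0→1
  (3Δ to stable)
t=5 Δ0: w7=1 clk=1 w1=1 w4=1 w5=1 w8=0 w2=0 w3=0 w0=0 w6=0
  Δ1: clk:1→0, w5:1→0
  (1Δ to stable)
t=6 Δ0: w7=1 clk=0 w1=1 w4=1 w5=0 w8=0 w2=0 w3=0 w0=0 w6=0
  Δ1: clk:0→1, w5:0→1
  Δ2: w6:0→1
  Δ3: w8:0→1
  Δ4: w2:0→1
  (4Δ to stable)

3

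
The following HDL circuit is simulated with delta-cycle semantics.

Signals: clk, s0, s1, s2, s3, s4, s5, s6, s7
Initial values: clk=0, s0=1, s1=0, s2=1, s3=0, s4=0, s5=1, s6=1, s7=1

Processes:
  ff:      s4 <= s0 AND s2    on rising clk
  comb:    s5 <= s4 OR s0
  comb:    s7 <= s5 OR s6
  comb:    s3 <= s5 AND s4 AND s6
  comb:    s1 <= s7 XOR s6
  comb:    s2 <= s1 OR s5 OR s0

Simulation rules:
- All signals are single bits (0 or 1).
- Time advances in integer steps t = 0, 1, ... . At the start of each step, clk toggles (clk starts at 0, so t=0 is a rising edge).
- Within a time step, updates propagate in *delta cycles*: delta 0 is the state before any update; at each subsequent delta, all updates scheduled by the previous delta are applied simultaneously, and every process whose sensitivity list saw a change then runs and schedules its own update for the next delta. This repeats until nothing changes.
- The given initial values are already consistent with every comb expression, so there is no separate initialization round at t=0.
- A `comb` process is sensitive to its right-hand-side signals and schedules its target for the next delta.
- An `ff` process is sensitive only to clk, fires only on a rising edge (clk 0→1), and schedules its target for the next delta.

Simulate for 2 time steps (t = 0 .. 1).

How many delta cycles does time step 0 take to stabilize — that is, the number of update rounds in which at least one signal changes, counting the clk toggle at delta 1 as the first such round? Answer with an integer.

t0.Δ0 s7=1 s2=1 s4=0 s5=1 s1=0 s3=0 clk=0 s6=1 s0=1
t0.Δ1 s7=1 s2=1 s4=0 s5=1 s1=0 s3=0 clk=1 s6=1 s0=1
t0.Δ2 s7=1 s2=1 s4=1 s5=1 s1=0 s3=0 clk=1 s6=1 s0=1
t0.Δ3 s7=1 s2=1 s4=1 s5=1 s1=0 s3=1 clk=1 s6=1 s0=1
t1.Δ0 s7=1 s2=1 s4=1 s5=1 s1=0 s3=1 clk=1 s6=1 s0=1
t1.Δ1 s7=1 s2=1 s4=1 s5=1 s1=0 s3=1 clk=0 s6=1 s0=1

3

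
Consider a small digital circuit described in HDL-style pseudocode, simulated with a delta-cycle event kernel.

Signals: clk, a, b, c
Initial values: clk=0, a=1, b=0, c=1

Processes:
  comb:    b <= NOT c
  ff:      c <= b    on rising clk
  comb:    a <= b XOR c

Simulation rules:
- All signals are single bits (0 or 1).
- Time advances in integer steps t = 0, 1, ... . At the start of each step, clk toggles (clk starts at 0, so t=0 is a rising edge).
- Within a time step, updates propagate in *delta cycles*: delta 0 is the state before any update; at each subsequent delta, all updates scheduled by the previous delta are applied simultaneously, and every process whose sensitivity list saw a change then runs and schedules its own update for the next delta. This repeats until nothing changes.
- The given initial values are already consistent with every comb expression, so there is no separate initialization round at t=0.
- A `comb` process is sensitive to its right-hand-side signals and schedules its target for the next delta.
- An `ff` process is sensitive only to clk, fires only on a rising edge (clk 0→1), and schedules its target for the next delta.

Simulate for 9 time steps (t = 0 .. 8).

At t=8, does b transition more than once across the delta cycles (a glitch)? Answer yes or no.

t=0 Δ0: b=0 clk=0 a=1 c=1
  Δ1: clk:0→1
  Δ2: c:1→0
  Δ3: b:0→1, a:1→0
  Δ4: a:0→1
  (4Δ to stable)
t=1 Δ0: b=1 clk=1 a=1 c=0
  Δ1: clk:1→0
  (1Δ to stable)
t=2 Δ0: b=1 clk=0 a=1 c=0
  Δ1: clk:0→1
  Δ2: c:0→1
  Δ3: b:1→0, a:1→0
  Δ4: a:0→1
  (4Δ to stable)
t=3 Δ0: b=0 clk=1 a=1 c=1
  Δ1: clk:1→0
  (1Δ to stable)
t=4 Δ0: b=0 clk=0 a=1 c=1
  Δ1: clk:0→1
  Δ2: c:1→0
  Δ3: b:0→1, a:1→0
  Δ4: a:0→1
  (4Δ to stable)
t=5 Δ0: b=1 clk=1 a=1 c=0
  Δ1: clk:1→0
  (1Δ to stable)
t=6 Δ0: b=1 clk=0 a=1 c=0
  Δ1: clk:0→1
  Δ2: c:0→1
  Δ3: b:1→0, a:1→0
  Δ4: a:0→1
  (4Δ to stable)
t=7 Δ0: b=0 clk=1 a=1 c=1
  Δ1: clk:1→0
  (1Δ to stable)
t=8 Δ0: b=0 clk=0 a=1 c=1
  Δ1: clk:0→1
  Δ2: c:1→0
  Δ3: b:0→1, a:1→0
  Δ4: a:0→1
  (4Δ to stable)

no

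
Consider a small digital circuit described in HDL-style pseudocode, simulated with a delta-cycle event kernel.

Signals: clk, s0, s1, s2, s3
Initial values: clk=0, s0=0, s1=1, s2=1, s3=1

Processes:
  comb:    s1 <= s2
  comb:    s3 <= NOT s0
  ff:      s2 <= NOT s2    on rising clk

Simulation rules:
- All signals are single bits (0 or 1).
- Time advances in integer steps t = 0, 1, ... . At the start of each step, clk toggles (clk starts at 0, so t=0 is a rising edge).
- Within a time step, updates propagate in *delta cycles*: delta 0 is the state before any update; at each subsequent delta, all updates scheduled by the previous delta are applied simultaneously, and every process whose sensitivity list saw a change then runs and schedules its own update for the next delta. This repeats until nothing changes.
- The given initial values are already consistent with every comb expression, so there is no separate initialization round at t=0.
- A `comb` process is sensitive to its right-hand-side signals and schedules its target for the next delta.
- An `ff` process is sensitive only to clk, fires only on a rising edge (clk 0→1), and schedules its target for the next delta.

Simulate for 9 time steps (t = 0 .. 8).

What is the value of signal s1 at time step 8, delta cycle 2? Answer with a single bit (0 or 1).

t=0 Δ0: s0=0 s1=1 s2=1 s3=1 clk=0
  Δ1: clk:0→1
  Δ2: s2:1→0
  Δ3: s1:1→0
  (3Δ to stable)
t=1 Δ0: s0=0 s1=0 s2=0 s3=1 clk=1
  Δ1: clk:1→0
  (1Δ to stable)
t=2 Δ0: s0=0 s1=0 s2=0 s3=1 clk=0
  Δ1: clk:0→1
  Δ2: s2:0→1
  Δ3: s1:0→1
  (3Δ to stable)
t=3 Δ0: s0=0 s1=1 s2=1 s3=1 clk=1
  Δ1: clk:1→0
  (1Δ to stable)
t=4 Δ0: s0=0 s1=1 s2=1 s3=1 clk=0
  Δ1: clk:0→1
  Δ2: s2:1→0
  Δ3: s1:1→0
  (3Δ to stable)
t=5 Δ0: s0=0 s1=0 s2=0 s3=1 clk=1
  Δ1: clk:1→0
  (1Δ to stable)
t=6 Δ0: s0=0 s1=0 s2=0 s3=1 clk=0
  Δ1: clk:0→1
  Δ2: s2:0→1
  Δ3: s1:0→1
  (3Δ to stable)
t=7 Δ0: s0=0 s1=1 s2=1 s3=1 clk=1
  Δ1: clk:1→0
  (1Δ to stable)
t=8 Δ0: s0=0 s1=1 s2=1 s3=1 clk=0
  Δ1: clk:0→1
  Δ2: s2:1→0
  Δ3: s1:1→0
  (3Δ to stable)

1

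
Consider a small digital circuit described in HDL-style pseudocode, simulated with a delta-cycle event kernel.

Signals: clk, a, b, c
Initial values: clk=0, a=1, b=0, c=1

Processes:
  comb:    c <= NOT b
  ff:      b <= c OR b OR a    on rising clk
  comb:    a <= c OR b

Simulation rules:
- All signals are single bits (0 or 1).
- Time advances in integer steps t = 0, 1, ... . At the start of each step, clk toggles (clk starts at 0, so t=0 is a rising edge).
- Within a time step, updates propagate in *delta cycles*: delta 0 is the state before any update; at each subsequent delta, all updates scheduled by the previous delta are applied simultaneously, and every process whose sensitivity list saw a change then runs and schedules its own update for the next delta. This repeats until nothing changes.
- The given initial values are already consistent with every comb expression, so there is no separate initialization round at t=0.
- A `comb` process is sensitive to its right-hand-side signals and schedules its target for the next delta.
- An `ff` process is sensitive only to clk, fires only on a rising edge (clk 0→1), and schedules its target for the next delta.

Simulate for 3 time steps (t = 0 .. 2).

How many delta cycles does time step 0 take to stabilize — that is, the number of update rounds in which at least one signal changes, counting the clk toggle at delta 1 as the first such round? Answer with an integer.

3

[bits: b,c,a,clk]
t=0: Δ0=0110 Δ1=0111 Δ2=1111 Δ3=1011 | 3Δ
t=1: Δ0=1011 Δ1=1010 | 1Δ
t=2: Δ0=1010 Δ1=1011 | 1Δ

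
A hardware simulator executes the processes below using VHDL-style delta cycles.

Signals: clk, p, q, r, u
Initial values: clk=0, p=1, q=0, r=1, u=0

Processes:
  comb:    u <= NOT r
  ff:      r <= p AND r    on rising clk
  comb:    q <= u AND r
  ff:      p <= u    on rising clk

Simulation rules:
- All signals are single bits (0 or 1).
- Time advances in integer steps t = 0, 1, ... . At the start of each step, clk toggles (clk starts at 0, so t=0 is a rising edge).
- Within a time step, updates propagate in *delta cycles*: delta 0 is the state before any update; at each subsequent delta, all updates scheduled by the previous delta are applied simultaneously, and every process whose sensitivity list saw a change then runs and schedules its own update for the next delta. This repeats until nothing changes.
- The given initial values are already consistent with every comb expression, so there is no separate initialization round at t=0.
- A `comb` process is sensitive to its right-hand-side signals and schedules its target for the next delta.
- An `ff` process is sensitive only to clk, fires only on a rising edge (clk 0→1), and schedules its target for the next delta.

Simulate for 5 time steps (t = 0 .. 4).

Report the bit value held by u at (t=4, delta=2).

t=0 Δ0: clk=0 q=0 u=0 r=1 p=1
  Δ1: clk:0→1
  Δ2: p:1→0
  (2Δ to stable)
t=1 Δ0: clk=1 q=0 u=0 r=1 p=0
  Δ1: clk:1→0
  (1Δ to stable)
t=2 Δ0: clk=0 q=0 u=0 r=1 p=0
  Δ1: clk:0→1
  Δ2: r:1→0
  Δ3: u:0→1
  (3Δ to stable)
t=3 Δ0: clk=1 q=0 u=1 r=0 p=0
  Δ1: clk:1→0
  (1Δ to stable)
t=4 Δ0: clk=0 q=0 u=1 r=0 p=0
  Δ1: clk:0→1
  Δ2: p:0→1
  (2Δ to stable)

1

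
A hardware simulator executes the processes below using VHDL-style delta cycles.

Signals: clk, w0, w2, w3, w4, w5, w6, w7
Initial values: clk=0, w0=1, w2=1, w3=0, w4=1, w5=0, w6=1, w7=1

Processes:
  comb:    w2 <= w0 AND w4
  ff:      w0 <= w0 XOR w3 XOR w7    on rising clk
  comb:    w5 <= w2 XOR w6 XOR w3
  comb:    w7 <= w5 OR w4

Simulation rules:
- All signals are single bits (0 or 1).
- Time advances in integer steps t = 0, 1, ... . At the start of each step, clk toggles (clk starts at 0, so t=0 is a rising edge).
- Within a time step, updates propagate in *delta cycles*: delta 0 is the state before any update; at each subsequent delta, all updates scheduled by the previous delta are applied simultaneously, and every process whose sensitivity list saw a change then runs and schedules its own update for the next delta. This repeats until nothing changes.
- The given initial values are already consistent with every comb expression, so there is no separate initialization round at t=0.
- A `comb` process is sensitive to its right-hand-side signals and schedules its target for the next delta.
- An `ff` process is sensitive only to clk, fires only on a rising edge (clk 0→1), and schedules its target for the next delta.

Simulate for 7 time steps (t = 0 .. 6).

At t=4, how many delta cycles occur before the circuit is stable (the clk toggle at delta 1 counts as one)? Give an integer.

4

t0.Δ0 w3=0 w0=1 w5=0 w7=1 clk=0 w2=1 w6=1 w4=1
t0.Δ1 w3=0 w0=1 w5=0 w7=1 clk=1 w2=1 w6=1 w4=1
t0.Δ2 w3=0 w0=0 w5=0 w7=1 clk=1 w2=1 w6=1 w4=1
t0.Δ3 w3=0 w0=0 w5=0 w7=1 clk=1 w2=0 w6=1 w4=1
t0.Δ4 w3=0 w0=0 w5=1 w7=1 clk=1 w2=0 w6=1 w4=1
t1.Δ0 w3=0 w0=0 w5=1 w7=1 clk=1 w2=0 w6=1 w4=1
t1.Δ1 w3=0 w0=0 w5=1 w7=1 clk=0 w2=0 w6=1 w4=1
t2.Δ0 w3=0 w0=0 w5=1 w7=1 clk=0 w2=0 w6=1 w4=1
t2.Δ1 w3=0 w0=0 w5=1 w7=1 clk=1 w2=0 w6=1 w4=1
t2.Δ2 w3=0 w0=1 w5=1 w7=1 clk=1 w2=0 w6=1 w4=1
t2.Δ3 w3=0 w0=1 w5=1 w7=1 clk=1 w2=1 w6=1 w4=1
t2.Δ4 w3=0 w0=1 w5=0 w7=1 clk=1 w2=1 w6=1 w4=1
t3.Δ0 w3=0 w0=1 w5=0 w7=1 clk=1 w2=1 w6=1 w4=1
t3.Δ1 w3=0 w0=1 w5=0 w7=1 clk=0 w2=1 w6=1 w4=1
t4.Δ0 w3=0 w0=1 w5=0 w7=1 clk=0 w2=1 w6=1 w4=1
t4.Δ1 w3=0 w0=1 w5=0 w7=1 clk=1 w2=1 w6=1 w4=1
t4.Δ2 w3=0 w0=0 w5=0 w7=1 clk=1 w2=1 w6=1 w4=1
t4.Δ3 w3=0 w0=0 w5=0 w7=1 clk=1 w2=0 w6=1 w4=1
t4.Δ4 w3=0 w0=0 w5=1 w7=1 clk=1 w2=0 w6=1 w4=1
t5.Δ0 w3=0 w0=0 w5=1 w7=1 clk=1 w2=0 w6=1 w4=1
t5.Δ1 w3=0 w0=0 w5=1 w7=1 clk=0 w2=0 w6=1 w4=1
t6.Δ0 w3=0 w0=0 w5=1 w7=1 clk=0 w2=0 w6=1 w4=1
t6.Δ1 w3=0 w0=0 w5=1 w7=1 clk=1 w2=0 w6=1 w4=1
t6.Δ2 w3=0 w0=1 w5=1 w7=1 clk=1 w2=0 w6=1 w4=1
t6.Δ3 w3=0 w0=1 w5=1 w7=1 clk=1 w2=1 w6=1 w4=1
t6.Δ4 w3=0 w0=1 w5=0 w7=1 clk=1 w2=1 w6=1 w4=1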